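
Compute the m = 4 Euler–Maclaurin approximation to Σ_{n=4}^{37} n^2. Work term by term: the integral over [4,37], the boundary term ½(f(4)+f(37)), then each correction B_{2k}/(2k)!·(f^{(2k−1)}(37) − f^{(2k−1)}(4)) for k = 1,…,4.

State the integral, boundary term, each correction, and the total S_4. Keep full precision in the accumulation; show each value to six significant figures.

S_4 ≈ 17561.0

∫_4^37 x^2 dx evaluates to 16863.0.
Boundary: ½(f(4) + f(37)) = ½(16.0000 + 1369.00) = 692.500.
Integral + boundary = 17555.5.
k=1: B_{2}/(2)! × [f^{(1)}(37) − f^{(1)}(4)] = 1/12 × (74.0000 − 8.00000) = 5.50000.
Running total after k=1: 17561.0.
k=2: B_{4}/(4)! × [f^{(3)}(37) − f^{(3)}(4)] = −1/720 × (0.00000 − 0.00000) = 0.00000.
Running total after k=2: 17561.0.
k=3: B_{6}/(6)! × [f^{(5)}(37) − f^{(5)}(4)] = 1/30240 × (0.00000 − 0.00000) = 0.00000.
Running total after k=3: 17561.0.
k=4: B_{8}/(8)! × [f^{(7)}(37) − f^{(7)}(4)] = −1/1209600 × (0.00000 − 0.00000) = 0.00000.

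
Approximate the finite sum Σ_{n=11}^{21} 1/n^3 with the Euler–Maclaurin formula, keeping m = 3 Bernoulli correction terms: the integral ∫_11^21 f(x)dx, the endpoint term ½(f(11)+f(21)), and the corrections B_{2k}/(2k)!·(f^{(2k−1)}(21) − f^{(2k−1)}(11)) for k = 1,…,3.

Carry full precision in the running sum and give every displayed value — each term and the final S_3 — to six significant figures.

∫_11^21 1/x^3 dx evaluates to 0.00299844.
½[f(11) + f(21)] = ½[0.000751315 + 0.000107980] = 0.000429647.
So far: 0.00342809.
k=1: B_{2}/(2)! × [f^{(1)}(21) − f^{(1)}(11)] = 1/12 × (-1.54257e-05 − (-0.000204904)) = 1.57899e-05.
After k=1: 0.00344388.
k=2: B_{4}/(4)! × [f^{(3)}(21) − f^{(3)}(11)] = −1/720 × (-6.99577e-07 − (-3.38684e-05)) = -4.60679e-08.
After k=2: 0.00344384.
k=3: B_{6}/(6)! × [f^{(5)}(21) − f^{(5)}(11)] = 1/30240 × (-6.66264e-08 − (-1.17560e-05)) = 3.86553e-10.

S_3 ≈ 0.00344384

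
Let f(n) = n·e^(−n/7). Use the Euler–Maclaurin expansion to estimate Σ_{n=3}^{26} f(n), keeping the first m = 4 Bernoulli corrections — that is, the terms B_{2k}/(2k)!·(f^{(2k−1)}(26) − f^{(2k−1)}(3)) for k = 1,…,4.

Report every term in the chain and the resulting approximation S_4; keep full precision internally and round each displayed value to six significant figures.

The integral term ∫_3^26 x·e^(−x/7) dx = 39.9706.
Endpoint term: (f(3) + f(26))/2 = (1.95432 + 0.633694)/2 = 1.29401.
So far: 41.2646.
Order-1 term: 1/12 · (-0.0661549 − 0.372251) = -0.0365338.
Running total after k=1: 41.2281.
Order-2 term: −1/720 · (-0.000355289 − 0.0341863) = 4.79744e-05.
Running total after k=2: 41.2281.
Order-3 term: 1/30240 · (1.30514e-05 − 0.00124032) = -4.05843e-08.
Running total after k=3: 41.2281.
Order-4 term: −1/1209600 · (6.80687e-07 − 3.63869e-05) = 2.95190e-11.

S_4 ≈ 41.2281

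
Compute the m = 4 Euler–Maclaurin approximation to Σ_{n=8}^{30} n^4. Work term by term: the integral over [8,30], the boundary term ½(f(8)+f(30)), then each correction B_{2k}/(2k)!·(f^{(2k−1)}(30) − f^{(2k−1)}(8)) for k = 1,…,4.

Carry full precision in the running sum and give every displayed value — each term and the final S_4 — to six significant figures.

S_4 ≈ 5.26932e+06

The integral term ∫_8^30 x^4 dx = 4.85345e+06.
Boundary: ½(f(8) + f(30)) = ½(4096.00 + 810000) = 407048.
Running total after boundary: 5.26049e+06.
Correction k=1: B_{2}/2! · (f^{(1)}(30) − f^{(1)}(8)) = 1/12 · (108000 − 2048.00) = 8829.33.
Running total after k=1: 5.26932e+06.
Correction k=2: B_{4}/4! · (f^{(3)}(30) − f^{(3)}(8)) = −1/720 · (720.000 − 192.000) = -0.733333.
Running total after k=2: 5.26932e+06.
Correction k=3: B_{6}/6! · (f^{(5)}(30) − f^{(5)}(8)) = 1/30240 · (0.00000 − 0.00000) = 0.00000.
Running total after k=3: 5.26932e+06.
Correction k=4: B_{8}/8! · (f^{(7)}(30) − f^{(7)}(8)) = −1/1209600 · (0.00000 − 0.00000) = 0.00000.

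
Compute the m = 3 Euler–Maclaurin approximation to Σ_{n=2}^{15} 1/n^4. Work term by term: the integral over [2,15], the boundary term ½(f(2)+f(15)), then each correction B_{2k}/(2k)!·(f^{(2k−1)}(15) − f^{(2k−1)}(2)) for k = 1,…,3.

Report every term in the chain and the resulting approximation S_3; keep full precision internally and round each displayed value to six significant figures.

∫_2^15 1/x^4 dx evaluates to 0.0415679.
Boundary: ½(f(2) + f(15)) = ½(0.0625000 + 1.97531e-05) = 0.0312599.
Integral + boundary = 0.0728278.
k=1: B_{2}/(2)! × [f^{(1)}(15) − f^{(1)}(2)] = 1/12 × (-5.26749e-06 − (-0.125000)) = 0.0104162.
After k=1: 0.0832440.
k=2: B_{4}/(4)! × [f^{(3)}(15) − f^{(3)}(2)] = −1/720 × (-7.02332e-07 − (-0.937500)) = -0.00130208.
After k=2: 0.0819419.
k=3: B_{6}/(6)! × [f^{(5)}(15) − f^{(5)}(2)] = 1/30240 × (-1.74803e-07 − (-13.1250)) = 0.000434028.

S_3 ≈ 0.0823760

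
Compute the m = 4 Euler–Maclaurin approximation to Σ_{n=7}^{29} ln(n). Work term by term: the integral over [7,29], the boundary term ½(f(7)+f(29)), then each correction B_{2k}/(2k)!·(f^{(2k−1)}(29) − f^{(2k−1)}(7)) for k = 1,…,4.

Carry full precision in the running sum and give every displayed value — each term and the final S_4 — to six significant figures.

S_4 ≈ 64.6778

∫_7^29 ln(x) dx evaluates to 62.0302.
Boundary: ½(f(7) + f(29)) = ½(1.94591 + 3.36730) = 2.65660.
So far: 64.6868.
Order-1 term: 1/12 · (0.0344828 − 0.142857) = -0.00903120.
Partial sum through k=1: 64.6778.
Order-2 term: −1/720 · (8.20042e-05 − 0.00583090) = 7.98458e-06.
Partial sum through k=2: 64.6778.
Order-3 term: 1/30240 · (1.17010e-06 − 0.00142798) = -4.71827e-08.
Partial sum through k=3: 64.6778.
Order-4 term: −1/1209600 · (4.17394e-08 − 0.000874271) = 7.22743e-10.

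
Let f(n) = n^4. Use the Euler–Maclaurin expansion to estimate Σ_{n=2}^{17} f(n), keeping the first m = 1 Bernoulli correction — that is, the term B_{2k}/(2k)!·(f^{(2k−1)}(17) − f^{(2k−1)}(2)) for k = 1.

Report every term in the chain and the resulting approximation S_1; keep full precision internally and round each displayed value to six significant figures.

S_1 ≈ 327368

Integral: ∫_2^17 x^4 dx = 283965.
½[f(2) + f(17)] = ½[16.0000 + 83521.0] = 41768.5.
So far: 325734.
k=1: B_{2}/(2)! × [f^{(1)}(17) − f^{(1)}(2)] = 1/12 × (19652.0 − 32.0000) = 1635.00.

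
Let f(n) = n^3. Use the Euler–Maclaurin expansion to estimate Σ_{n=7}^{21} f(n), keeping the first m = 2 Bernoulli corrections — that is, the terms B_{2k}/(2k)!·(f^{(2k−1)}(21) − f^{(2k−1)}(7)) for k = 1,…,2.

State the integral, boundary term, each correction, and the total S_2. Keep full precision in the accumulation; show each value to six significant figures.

The integral term ∫_7^21 x^3 dx = 48020.0.
Endpoint term: (f(7) + f(21))/2 = (343.000 + 9261.00)/2 = 4802.00.
So far: 52822.0.
k=1: B_{2}/(2)! × [f^{(1)}(21) − f^{(1)}(7)] = 1/12 × (1323.00 − 147.000) = 98.0000.
Partial sum through k=1: 52920.0.
k=2: B_{4}/(4)! × [f^{(3)}(21) − f^{(3)}(7)] = −1/720 × (6.00000 − 6.00000) = 0.00000.

S_2 ≈ 52920.0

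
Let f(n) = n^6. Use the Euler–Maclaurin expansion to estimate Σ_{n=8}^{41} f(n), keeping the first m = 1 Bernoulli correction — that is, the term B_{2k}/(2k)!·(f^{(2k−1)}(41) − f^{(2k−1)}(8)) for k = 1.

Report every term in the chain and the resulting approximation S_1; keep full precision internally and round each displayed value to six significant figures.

Integral: ∫_8^41 x^6 dx = 2.78217e+10.
½[f(8) + f(41)] = ½[262144 + 4.75010e+09] = 2.37518e+09.
So far: 3.01969e+10.
Correction k=1: B_{2}/2! · (f^{(1)}(41) − f^{(1)}(8)) = 1/12 · (6.95137e+08 − 196608) = 5.79117e+07.

S_1 ≈ 3.02548e+10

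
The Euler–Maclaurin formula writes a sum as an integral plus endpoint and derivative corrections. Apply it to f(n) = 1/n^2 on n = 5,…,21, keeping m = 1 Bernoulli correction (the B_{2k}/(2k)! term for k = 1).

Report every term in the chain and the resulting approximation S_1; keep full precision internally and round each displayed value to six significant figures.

S_1 ≈ 0.174830

The integral term ∫_5^21 1/x^2 dx = 0.152381.
Endpoint term: (f(5) + f(21))/2 = (0.0400000 + 0.00226757)/2 = 0.0211338.
Running total after boundary: 0.173515.
Correction k=1: B_{2}/2! · (f^{(1)}(21) − f^{(1)}(5)) = 1/12 · (-0.000215959 − (-0.0160000)) = 0.00131534.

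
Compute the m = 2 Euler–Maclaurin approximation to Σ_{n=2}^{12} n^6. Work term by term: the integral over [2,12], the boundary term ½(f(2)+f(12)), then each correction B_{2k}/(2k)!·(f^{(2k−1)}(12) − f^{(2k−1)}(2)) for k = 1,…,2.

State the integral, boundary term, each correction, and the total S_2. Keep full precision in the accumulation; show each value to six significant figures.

The integral term ∫_2^12 x^6 dx = 5.11881e+06.
½[f(2) + f(12)] = ½[64.0000 + 2.98598e+06] = 1.49302e+06.
Running total after boundary: 6.61184e+06.
Order-1 term: 1/12 · (1.49299e+06 − 192.000) = 124400.
Running total after k=1: 6.73624e+06.
Order-2 term: −1/720 · (207360 − 960.000) = -286.667.

S_2 ≈ 6.73595e+06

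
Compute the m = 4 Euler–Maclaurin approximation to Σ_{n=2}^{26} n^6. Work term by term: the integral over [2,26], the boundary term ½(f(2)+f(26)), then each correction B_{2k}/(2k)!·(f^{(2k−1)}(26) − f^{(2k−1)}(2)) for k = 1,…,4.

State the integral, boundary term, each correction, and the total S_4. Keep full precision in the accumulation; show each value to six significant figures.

∫_2^26 x^6 dx evaluates to 1.14740e+09.
½[f(2) + f(26)] = ½[64.0000 + 3.08916e+08] = 1.54458e+08.
Integral + boundary = 1.30186e+09.
k=1: B_{2}/(2)! × [f^{(1)}(26) − f^{(1)}(2)] = 1/12 × (7.12883e+07 − 192.000) = 5.94067e+06.
After k=1: 1.30780e+09.
k=2: B_{4}/(4)! × [f^{(3)}(26) − f^{(3)}(2)] = −1/720 × (2.10912e+06 − 960.000) = -2928.00.
After k=2: 1.30780e+09.
k=3: B_{6}/(6)! × [f^{(5)}(26) − f^{(5)}(2)] = 1/30240 × (18720.0 − 1440.00) = 0.571429.
After k=3: 1.30780e+09.
k=4: B_{8}/(8)! × [f^{(7)}(26) − f^{(7)}(2)] = −1/1209600 × (0.00000 − 0.00000) = 0.00000.

S_4 ≈ 1.30780e+09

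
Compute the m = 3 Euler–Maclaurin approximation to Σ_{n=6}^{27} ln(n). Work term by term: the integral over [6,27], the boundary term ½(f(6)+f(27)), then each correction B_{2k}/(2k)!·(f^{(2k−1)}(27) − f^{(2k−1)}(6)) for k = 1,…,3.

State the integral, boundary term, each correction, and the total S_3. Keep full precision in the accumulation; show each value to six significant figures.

The integral term ∫_6^27 ln(x) dx = 57.2370.
½[f(6) + f(27)] = ½[1.79176 + 3.29584] = 2.54380.
So far: 59.7808.
Order-1 term: 1/12 · (0.0370370 − 0.166667) = -0.0108025.
Running total after k=1: 59.7700.
Order-2 term: −1/720 · (0.000101611 − 0.00925926) = 1.27190e-05.
Running total after k=2: 59.7700.
Order-3 term: 1/30240 · (1.67260e-06 − 0.00308642) = -1.02009e-07.

S_3 ≈ 59.7700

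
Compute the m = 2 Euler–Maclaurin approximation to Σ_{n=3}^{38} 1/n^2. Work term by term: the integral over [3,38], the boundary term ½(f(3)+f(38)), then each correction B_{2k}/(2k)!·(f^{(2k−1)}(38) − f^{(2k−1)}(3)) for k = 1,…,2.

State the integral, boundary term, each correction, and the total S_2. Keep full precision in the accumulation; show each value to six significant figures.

The integral term ∫_3^38 1/x^2 dx = 0.307018.
½[f(3) + f(38)] = ½[0.111111 + 0.000692521] = 0.0559018.
Integral + boundary = 0.362919.
Correction k=1: B_{2}/2! · (f^{(1)}(38) − f^{(1)}(3)) = 1/12 · (-3.64485e-05 − (-0.0740741)) = 0.00616980.
Running total after k=1: 0.369089.
Correction k=2: B_{4}/4! · (f^{(3)}(38) − f^{(3)}(3)) = −1/720 · (-3.02896e-07 − (-0.0987654)) = -0.000137174.

S_2 ≈ 0.368952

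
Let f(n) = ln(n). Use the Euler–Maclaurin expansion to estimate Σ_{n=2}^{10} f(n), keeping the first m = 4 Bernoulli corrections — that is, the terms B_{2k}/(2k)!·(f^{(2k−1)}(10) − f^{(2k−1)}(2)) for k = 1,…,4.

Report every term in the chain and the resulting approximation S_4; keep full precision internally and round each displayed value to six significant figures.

∫_2^10 ln(x) dx evaluates to 13.6396.
Boundary: ½(f(2) + f(10)) = ½(0.693147 + 2.30259) = 1.49787.
Running total after boundary: 15.1374.
Order-1 term: 1/12 · (0.100000 − 0.500000) = -0.0333333.
Running total after k=1: 15.1041.
Order-2 term: −1/720 · (0.00200000 − 0.250000) = 0.000344444.
Running total after k=2: 15.1044.
Order-3 term: 1/30240 · (0.000240000 − 0.750000) = -2.47937e-05.
Running total after k=3: 15.1044.
Order-4 term: −1/1209600 · (7.20000e-05 − 5.62500) = 4.65024e-06.

S_4 ≈ 15.1044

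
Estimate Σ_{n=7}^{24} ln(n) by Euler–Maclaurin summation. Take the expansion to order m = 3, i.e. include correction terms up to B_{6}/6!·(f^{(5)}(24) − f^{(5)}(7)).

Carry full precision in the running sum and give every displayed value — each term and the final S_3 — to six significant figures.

∫_7^24 ln(x) dx evaluates to 45.6519.
Endpoint term: (f(7) + f(24))/2 = (1.94591 + 3.17805)/2 = 2.56198.
Integral + boundary = 48.2139.
Order-1 term: 1/12 · (0.0416667 − 0.142857) = -0.00843254.
After k=1: 48.2055.
Order-2 term: −1/720 · (0.000144676 − 0.00583090) = 7.89754e-06.
After k=2: 48.2055.
Order-3 term: 1/30240 · (3.01408e-06 − 0.00142798) = -4.71218e-08.

S_3 ≈ 48.2055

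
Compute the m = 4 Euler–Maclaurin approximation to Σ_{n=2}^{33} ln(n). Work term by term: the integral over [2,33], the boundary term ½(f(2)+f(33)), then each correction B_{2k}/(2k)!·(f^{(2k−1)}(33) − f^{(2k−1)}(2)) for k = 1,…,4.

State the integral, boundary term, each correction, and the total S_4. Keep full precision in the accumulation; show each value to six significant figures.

Integral: ∫_2^33 ln(x) dx = 82.9985.
Boundary: ½(f(2) + f(33)) = ½(0.693147 + 3.49651) = 2.09483.
Running total after boundary: 85.0933.
Correction k=1: B_{2}/2! · (f^{(1)}(33) − f^{(1)}(2)) = 1/12 · (0.0303030 − 0.500000) = -0.0391414.
After k=1: 85.0541.
Correction k=2: B_{4}/4! · (f^{(3)}(33) − f^{(3)}(2)) = −1/720 · (5.56529e-05 − 0.250000) = 0.000347145.
After k=2: 85.0545.
Correction k=3: B_{6}/6! · (f^{(5)}(33) − f^{(5)}(2)) = 1/30240 · (6.13256e-07 − 0.750000) = -2.48016e-05.
After k=3: 85.0545.
Correction k=4: B_{8}/8! · (f^{(7)}(33) − f^{(7)}(2)) = −1/1209600 · (1.68941e-08 − 5.62500) = 4.65030e-06.

S_4 ≈ 85.0545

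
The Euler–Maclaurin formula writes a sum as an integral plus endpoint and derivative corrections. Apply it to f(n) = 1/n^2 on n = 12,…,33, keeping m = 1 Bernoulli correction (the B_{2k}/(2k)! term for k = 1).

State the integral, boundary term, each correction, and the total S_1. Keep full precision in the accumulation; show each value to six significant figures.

∫_12^33 1/x^2 dx evaluates to 0.0530303.
Endpoint term: (f(12) + f(33))/2 = (0.00694444 + 0.000918274)/2 = 0.00393136.
So far: 0.0569617.
Correction k=1: B_{2}/2! · (f^{(1)}(33) − f^{(1)}(12)) = 1/12 · (-5.56529e-05 − (-0.00115741)) = 9.18129e-05.

S_1 ≈ 0.0570535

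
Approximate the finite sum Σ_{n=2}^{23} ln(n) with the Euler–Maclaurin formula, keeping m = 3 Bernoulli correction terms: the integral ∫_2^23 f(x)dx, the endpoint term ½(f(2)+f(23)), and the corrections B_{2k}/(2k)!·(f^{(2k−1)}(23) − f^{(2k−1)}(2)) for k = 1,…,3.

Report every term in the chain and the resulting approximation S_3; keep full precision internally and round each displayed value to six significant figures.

S_3 ≈ 51.6067

The integral term ∫_2^23 ln(x) dx = 49.7301.
Endpoint term: (f(2) + f(23))/2 = (0.693147 + 3.13549)/2 = 1.91432.
So far: 51.6444.
k=1: B_{2}/(2)! × [f^{(1)}(23) − f^{(1)}(2)] = 1/12 × (0.0434783 − 0.500000) = -0.0380435.
After k=1: 51.6063.
k=2: B_{4}/(4)! × [f^{(3)}(23) − f^{(3)}(2)] = −1/720 × (0.000164379 − 0.250000) = 0.000346994.
After k=2: 51.6067.
k=3: B_{6}/(6)! × [f^{(5)}(23) − f^{(5)}(2)] = 1/30240 × (3.72883e-06 − 0.750000) = -2.48015e-05.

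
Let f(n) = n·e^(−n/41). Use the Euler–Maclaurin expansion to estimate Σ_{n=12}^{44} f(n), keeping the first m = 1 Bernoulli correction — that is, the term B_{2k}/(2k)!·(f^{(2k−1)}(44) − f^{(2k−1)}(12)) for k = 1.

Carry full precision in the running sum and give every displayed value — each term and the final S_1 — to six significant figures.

Integral: ∫_12^44 x·e^(−x/41) dx = 430.020.
½[f(12) + f(44)] = ½[8.95510 + 15.0446] = 11.9999.
Integral + boundary = 442.020.
Order-1 term: 1/12 · (-0.0250187 − 0.527842) = -0.0460717.

S_1 ≈ 441.974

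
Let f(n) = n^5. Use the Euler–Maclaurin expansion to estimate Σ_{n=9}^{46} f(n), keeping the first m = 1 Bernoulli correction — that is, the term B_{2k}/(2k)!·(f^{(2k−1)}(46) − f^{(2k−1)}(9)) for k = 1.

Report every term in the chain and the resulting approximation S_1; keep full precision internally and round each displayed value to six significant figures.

S_1 ≈ 1.68383e+09

∫_9^46 x^5 dx evaluates to 1.57896e+09.
Boundary: ½(f(9) + f(46)) = ½(59049.0 + 2.05963e+08) = 1.03011e+08.
Integral + boundary = 1.68197e+09.
Correction k=1: B_{2}/2! · (f^{(1)}(46) − f^{(1)}(9)) = 1/12 · (2.23873e+07 − 32805.0) = 1.86287e+06.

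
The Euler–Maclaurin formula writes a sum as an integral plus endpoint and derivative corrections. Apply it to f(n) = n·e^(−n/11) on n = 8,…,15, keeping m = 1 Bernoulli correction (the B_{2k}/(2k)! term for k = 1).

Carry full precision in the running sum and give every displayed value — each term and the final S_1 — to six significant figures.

Integral: ∫_8^15 x·e^(−x/11) dx = 27.8555.
½[f(8) + f(15)] = ½[3.86580 + 3.83594] = 3.85087.
Integral + boundary = 31.7064.
Correction k=1: B_{2}/2! · (f^{(1)}(15) − f^{(1)}(8)) = 1/12 · (-0.0929924 − 0.131789) = -0.0187318.

S_1 ≈ 31.6876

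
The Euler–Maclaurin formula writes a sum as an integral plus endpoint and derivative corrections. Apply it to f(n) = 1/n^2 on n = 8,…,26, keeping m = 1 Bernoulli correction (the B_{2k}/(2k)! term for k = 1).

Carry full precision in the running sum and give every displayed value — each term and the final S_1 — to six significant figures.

S_1 ≈ 0.0954066

∫_8^26 1/x^2 dx evaluates to 0.0865385.
½[f(8) + f(26)] = ½[0.0156250 + 0.00147929] = 0.00855214.
Integral + boundary = 0.0950906.
Correction k=1: B_{2}/2! · (f^{(1)}(26) − f^{(1)}(8)) = 1/12 · (-0.000113792 − (-0.00390625)) = 0.000316038.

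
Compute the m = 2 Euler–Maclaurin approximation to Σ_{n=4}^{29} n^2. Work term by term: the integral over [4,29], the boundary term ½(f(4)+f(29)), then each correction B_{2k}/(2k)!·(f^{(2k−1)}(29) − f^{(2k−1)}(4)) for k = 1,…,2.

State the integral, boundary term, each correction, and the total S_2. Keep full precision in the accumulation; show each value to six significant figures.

S_2 ≈ 8541.00

The integral term ∫_4^29 x^2 dx = 8108.33.
½[f(4) + f(29)] = ½[16.0000 + 841.000] = 428.500.
Integral + boundary = 8536.83.
Order-1 term: 1/12 · (58.0000 − 8.00000) = 4.16667.
Partial sum through k=1: 8541.00.
Order-2 term: −1/720 · (0.00000 − 0.00000) = 0.00000.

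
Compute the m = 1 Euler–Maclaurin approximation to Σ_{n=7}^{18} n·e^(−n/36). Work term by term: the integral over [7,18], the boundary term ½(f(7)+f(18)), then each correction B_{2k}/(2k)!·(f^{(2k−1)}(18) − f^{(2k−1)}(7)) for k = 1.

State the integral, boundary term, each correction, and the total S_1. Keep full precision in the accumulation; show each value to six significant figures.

Integral: ∫_7^18 x·e^(−x/36) dx = 95.3603.
½[f(7) + f(18)] = ½[5.76304 + 10.9176] = 8.34030.
Running total after boundary: 103.701.
Order-1 term: 1/12 · (0.303265 − 0.663207) = -0.0299952.

S_1 ≈ 103.671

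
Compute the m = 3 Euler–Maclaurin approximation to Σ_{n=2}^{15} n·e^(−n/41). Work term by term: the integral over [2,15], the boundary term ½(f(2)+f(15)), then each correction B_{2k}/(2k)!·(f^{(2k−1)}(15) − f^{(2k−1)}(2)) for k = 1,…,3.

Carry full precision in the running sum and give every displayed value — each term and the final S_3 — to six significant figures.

S_3 ≈ 92.6640

Integral: ∫_2^15 x·e^(−x/41) dx = 86.5484.
Boundary: ½(f(2) + f(15)) = ½(1.90478 + 10.4041) = 6.15442.
So far: 92.7028.
k=1: B_{2}/(2)! × [f^{(1)}(15) − f^{(1)}(2)] = 1/12 × (0.439847 − 0.905932) = -0.0388405.
Running total after k=1: 92.6640.
k=2: B_{4}/(4)! × [f^{(3)}(15) − f^{(3)}(2)] = −1/720 × (0.00108689 − 0.00167205) = 8.12725e-07.
Running total after k=2: 92.6640.
k=3: B_{6}/(6)! × [f^{(5)}(15) − f^{(5)}(2)] = 1/30240 × (1.13749e-06 − 1.66875e-06) = -1.75683e-11.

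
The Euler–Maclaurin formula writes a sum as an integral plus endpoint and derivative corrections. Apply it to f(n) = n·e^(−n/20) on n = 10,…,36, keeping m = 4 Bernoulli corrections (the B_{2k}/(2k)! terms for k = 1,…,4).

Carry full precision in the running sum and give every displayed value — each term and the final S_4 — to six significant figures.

S_4 ≈ 184.755

∫_10^36 x·e^(−x/20) dx evaluates to 178.784.
Boundary: ½(f(10) + f(36)) = ½(6.06531 + 5.95076) = 6.00803.
So far: 184.792.
Order-1 term: 1/12 · (-0.132239 − 0.303265) = -0.0362920.
After k=1: 184.755.
Order-2 term: −1/720 · (0.000495897 − 0.00379082) = 4.57628e-06.
After k=2: 184.755.
Order-3 term: 1/30240 · (3.30598e-06 − 1.70587e-05) = -4.54785e-10.
After k=3: 184.755.
Order-4 term: −1/1209600 · (1.34305e-08 − 6.16008e-08) = 3.98233e-14.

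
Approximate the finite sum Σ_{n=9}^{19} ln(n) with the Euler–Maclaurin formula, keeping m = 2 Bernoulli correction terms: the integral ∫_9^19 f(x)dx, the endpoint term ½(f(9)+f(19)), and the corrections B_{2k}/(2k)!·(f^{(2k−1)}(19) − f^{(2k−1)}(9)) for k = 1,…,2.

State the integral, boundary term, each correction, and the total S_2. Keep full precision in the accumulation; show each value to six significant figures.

S_2 ≈ 28.7353

The integral term ∫_9^19 ln(x) dx = 26.1693.
½[f(9) + f(19)] = ½[2.19722 + 2.94444] = 2.57083.
Running total after boundary: 28.7402.
Correction k=1: B_{2}/2! · (f^{(1)}(19) − f^{(1)}(9)) = 1/12 · (0.0526316 − 0.111111) = -0.00487329.
After k=1: 28.7353.
Correction k=2: B_{4}/4! · (f^{(3)}(19) − f^{(3)}(9)) = −1/720 · (0.000291588 − 0.00274348) = 3.40541e-06.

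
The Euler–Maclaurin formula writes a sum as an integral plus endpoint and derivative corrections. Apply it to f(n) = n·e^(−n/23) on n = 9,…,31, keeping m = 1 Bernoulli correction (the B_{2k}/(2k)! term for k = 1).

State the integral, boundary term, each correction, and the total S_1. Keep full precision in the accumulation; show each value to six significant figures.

Integral: ∫_9^31 x·e^(−x/23) dx = 174.987.
Endpoint term: (f(9) + f(31))/2 = (6.08557 + 8.05394)/2 = 7.06975.
Running total after boundary: 182.057.
Correction k=1: B_{2}/2! · (f^{(1)}(31) − f^{(1)}(9)) = 1/12 · (-0.0903668 − 0.411584) = -0.0418293.

S_1 ≈ 182.015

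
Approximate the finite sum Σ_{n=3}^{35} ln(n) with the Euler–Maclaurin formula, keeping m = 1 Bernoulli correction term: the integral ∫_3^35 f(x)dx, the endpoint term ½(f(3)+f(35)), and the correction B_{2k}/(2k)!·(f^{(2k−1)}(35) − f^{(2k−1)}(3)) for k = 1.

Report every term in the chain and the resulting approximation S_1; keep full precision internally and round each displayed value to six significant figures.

The integral term ∫_3^35 ln(x) dx = 89.1413.
½[f(3) + f(35)] = ½[1.09861 + 3.55535] = 2.32698.
So far: 91.4683.
Correction k=1: B_{2}/2! · (f^{(1)}(35) − f^{(1)}(3)) = 1/12 · (0.0285714 − 0.333333) = -0.0253968.

S_1 ≈ 91.4429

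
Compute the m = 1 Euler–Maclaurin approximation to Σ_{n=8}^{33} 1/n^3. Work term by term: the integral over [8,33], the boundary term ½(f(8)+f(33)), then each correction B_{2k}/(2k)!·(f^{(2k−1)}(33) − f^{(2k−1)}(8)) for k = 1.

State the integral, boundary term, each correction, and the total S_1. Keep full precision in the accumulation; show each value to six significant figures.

Integral: ∫_8^33 1/x^3 dx = 0.00735336.
Endpoint term: (f(8) + f(33))/2 = (0.00195312 + 2.78265e-05)/2 = 0.000990476.
Running total after boundary: 0.00834384.
Correction k=1: B_{2}/2! · (f^{(1)}(33) − f^{(1)}(8)) = 1/12 · (-2.52968e-06 − (-0.000732422)) = 6.08243e-05.

S_1 ≈ 0.00840466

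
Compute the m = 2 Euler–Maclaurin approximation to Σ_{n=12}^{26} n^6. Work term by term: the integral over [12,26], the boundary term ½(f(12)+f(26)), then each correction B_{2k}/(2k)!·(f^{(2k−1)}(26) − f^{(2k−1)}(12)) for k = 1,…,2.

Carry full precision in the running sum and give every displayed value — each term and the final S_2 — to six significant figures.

The integral term ∫_12^26 x^6 dx = 1.14228e+09.
½[f(12) + f(26)] = ½[2.98598e+06 + 3.08916e+08] = 1.55951e+08.
Integral + boundary = 1.29823e+09.
Order-1 term: 1/12 · (7.12883e+07 − 1.49299e+06) = 5.81627e+06.
After k=1: 1.30405e+09.
Order-2 term: −1/720 · (2.10912e+06 − 207360) = -2641.33.

S_2 ≈ 1.30405e+09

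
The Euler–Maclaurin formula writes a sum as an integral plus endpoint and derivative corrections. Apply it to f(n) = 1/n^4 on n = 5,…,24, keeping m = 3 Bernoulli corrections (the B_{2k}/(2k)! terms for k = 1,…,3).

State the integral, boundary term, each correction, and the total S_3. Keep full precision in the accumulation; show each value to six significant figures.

S_3 ≈ 0.00354867

∫_5^24 1/x^4 dx evaluates to 0.00264255.
½[f(5) + f(24)] = ½[0.00160000 + 3.01408e-06] = 0.000801507.
So far: 0.00344406.
k=1: B_{2}/(2)! × [f^{(1)}(24) − f^{(1)}(5)] = 1/12 × (-5.02347e-07 − (-0.00128000)) = 0.000106625.
After k=1: 0.00355069.
k=2: B_{4}/(4)! × [f^{(3)}(24) − f^{(3)}(5)] = −1/720 × (-2.61639e-08 − (-0.00153600)) = -2.13330e-06.
After k=2: 0.00354855.
k=3: B_{6}/(6)! × [f^{(5)}(24) − f^{(5)}(5)] = 1/30240 × (-2.54371e-09 − (-0.00344064)) = 1.13778e-07.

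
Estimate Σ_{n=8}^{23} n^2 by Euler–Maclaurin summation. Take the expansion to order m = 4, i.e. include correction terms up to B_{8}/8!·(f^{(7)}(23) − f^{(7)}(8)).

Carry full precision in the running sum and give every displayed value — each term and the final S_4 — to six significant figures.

∫_8^23 x^2 dx evaluates to 3885.00.
½[f(8) + f(23)] = ½[64.0000 + 529.000] = 296.500.
Integral + boundary = 4181.50.
k=1: B_{2}/(2)! × [f^{(1)}(23) − f^{(1)}(8)] = 1/12 × (46.0000 − 16.0000) = 2.50000.
After k=1: 4184.00.
k=2: B_{4}/(4)! × [f^{(3)}(23) − f^{(3)}(8)] = −1/720 × (0.00000 − 0.00000) = 0.00000.
After k=2: 4184.00.
k=3: B_{6}/(6)! × [f^{(5)}(23) − f^{(5)}(8)] = 1/30240 × (0.00000 − 0.00000) = 0.00000.
After k=3: 4184.00.
k=4: B_{8}/(8)! × [f^{(7)}(23) − f^{(7)}(8)] = −1/1209600 × (0.00000 − 0.00000) = 0.00000.

S_4 ≈ 4184.00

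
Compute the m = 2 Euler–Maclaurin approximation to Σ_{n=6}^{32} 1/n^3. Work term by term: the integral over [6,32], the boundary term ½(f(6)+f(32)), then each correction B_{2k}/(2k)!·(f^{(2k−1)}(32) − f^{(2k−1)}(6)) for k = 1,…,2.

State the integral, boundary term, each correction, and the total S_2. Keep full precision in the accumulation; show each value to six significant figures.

S_2 ≈ 0.0159216

Integral: ∫_6^32 1/x^3 dx = 0.0134006.
Endpoint term: (f(6) + f(32))/2 = (0.00462963 + 3.05176e-05)/2 = 0.00233007.
Running total after boundary: 0.0157307.
Correction k=1: B_{2}/2! · (f^{(1)}(32) − f^{(1)}(6)) = 1/12 · (-2.86102e-06 − (-0.00231481)) = 0.000192663.
After k=1: 0.0159233.
Correction k=2: B_{4}/4! · (f^{(3)}(32) − f^{(3)}(6)) = −1/720 · (-5.58794e-08 − (-0.00128601)) = -1.78604e-06.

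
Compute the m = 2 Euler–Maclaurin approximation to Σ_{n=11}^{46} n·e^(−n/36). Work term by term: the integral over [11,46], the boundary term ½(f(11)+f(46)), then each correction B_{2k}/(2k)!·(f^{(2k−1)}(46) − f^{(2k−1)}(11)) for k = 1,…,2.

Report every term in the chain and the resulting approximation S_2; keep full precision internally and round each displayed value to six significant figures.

∫_11^46 x·e^(−x/36) dx evaluates to 423.928.
Boundary: ½(f(11) + f(46)) = ½(8.10385 + 12.8182) = 10.4610.
So far: 434.389.
Correction k=1: B_{2}/2! · (f^{(1)}(46) − f^{(1)}(11)) = 1/12 · (-0.0774044 − 0.511607) = -0.0490843.
Partial sum through k=1: 434.340.
Correction k=2: B_{4}/4! · (f^{(3)}(46) − f^{(3)}(11)) = −1/720 · (0.000370299 − 0.00153166) = 1.61301e-06.

S_2 ≈ 434.340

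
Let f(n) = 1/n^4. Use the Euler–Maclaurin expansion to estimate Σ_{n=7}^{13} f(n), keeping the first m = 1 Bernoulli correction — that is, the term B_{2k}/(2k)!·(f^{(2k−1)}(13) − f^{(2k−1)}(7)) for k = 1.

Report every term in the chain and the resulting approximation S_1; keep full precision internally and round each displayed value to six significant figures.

S_1 ≈ 0.00106478

∫_7^13 1/x^4 dx evaluates to 0.000820095.
Boundary: ½(f(7) + f(13)) = ½(0.000416493 + 3.50128e-05) = 0.000225753.
Running total after boundary: 0.00104585.
Correction k=1: B_{2}/2! · (f^{(1)}(13) − f^{(1)}(7)) = 1/12 · (-1.07732e-05 − (-0.000237996)) = 1.89352e-05.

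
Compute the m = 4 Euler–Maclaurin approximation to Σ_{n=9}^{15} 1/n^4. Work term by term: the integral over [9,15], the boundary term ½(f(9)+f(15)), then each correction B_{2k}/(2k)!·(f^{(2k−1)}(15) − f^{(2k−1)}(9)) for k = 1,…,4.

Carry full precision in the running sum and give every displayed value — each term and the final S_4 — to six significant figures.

S_4 ≈ 0.000449739

The integral term ∫_9^15 1/x^4 dx = 0.000358482.
½[f(9) + f(15)] = ½[0.000152416 + 1.97531e-05] = 8.60844e-05.
Running total after boundary: 0.000444566.
k=1: B_{2}/(2)! × [f^{(1)}(15) − f^{(1)}(9)] = 1/12 × (-5.26749e-06 − (-6.77404e-05)) = 5.20607e-06.
After k=1: 0.000449772.
k=2: B_{4}/(4)! × [f^{(3)}(15) − f^{(3)}(9)] = −1/720 × (-7.02332e-07 − (-2.50890e-05)) = -3.38704e-08.
After k=2: 0.000449739.
k=3: B_{6}/(6)! × [f^{(5)}(15) − f^{(5)}(9)] = 1/30240 × (-1.74803e-07 − (-1.73455e-05)) = 5.67814e-10.
After k=3: 0.000449739.
k=4: B_{8}/(8)! × [f^{(7)}(15) − f^{(7)}(9)] = −1/1209600 × (-6.99210e-08 − (-1.92728e-05)) = -1.58754e-11.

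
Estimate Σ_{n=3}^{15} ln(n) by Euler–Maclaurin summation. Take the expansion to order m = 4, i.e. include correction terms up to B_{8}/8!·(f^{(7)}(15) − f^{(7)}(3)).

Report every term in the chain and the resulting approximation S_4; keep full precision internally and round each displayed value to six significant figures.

S_4 ≈ 27.2061

∫_3^15 ln(x) dx evaluates to 25.3249.
Endpoint term: (f(3) + f(15))/2 = (1.09861 + 2.70805)/2 = 1.90333.
Integral + boundary = 27.2282.
k=1: B_{2}/(2)! × [f^{(1)}(15) − f^{(1)}(3)] = 1/12 × (0.0666667 − 0.333333) = -0.0222222.
Partial sum through k=1: 27.2060.
k=2: B_{4}/(4)! × [f^{(3)}(15) − f^{(3)}(3)] = −1/720 × (0.000592593 − 0.0740741) = 0.000102058.
Partial sum through k=2: 27.2061.
k=3: B_{6}/(6)! × [f^{(5)}(15) − f^{(5)}(3)] = 1/30240 × (3.16049e-05 − 0.0987654) = -3.26501e-06.
Partial sum through k=3: 27.2061.
k=4: B_{8}/(8)! × [f^{(7)}(15) − f^{(7)}(3)] = −1/1209600 × (4.21399e-06 − 0.329218) = 2.72168e-07.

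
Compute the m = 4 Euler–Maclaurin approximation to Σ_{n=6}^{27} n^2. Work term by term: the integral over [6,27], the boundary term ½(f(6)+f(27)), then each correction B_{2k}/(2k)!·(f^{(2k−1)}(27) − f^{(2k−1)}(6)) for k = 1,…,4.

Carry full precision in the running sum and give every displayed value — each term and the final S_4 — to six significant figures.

S_4 ≈ 6875.00

Integral: ∫_6^27 x^2 dx = 6489.00.
Endpoint term: (f(6) + f(27))/2 = (36.0000 + 729.000)/2 = 382.500.
Running total after boundary: 6871.50.
Order-1 term: 1/12 · (54.0000 − 12.0000) = 3.50000.
After k=1: 6875.00.
Order-2 term: −1/720 · (0.00000 − 0.00000) = 0.00000.
After k=2: 6875.00.
Order-3 term: 1/30240 · (0.00000 − 0.00000) = 0.00000.
After k=3: 6875.00.
Order-4 term: −1/1209600 · (0.00000 − 0.00000) = 0.00000.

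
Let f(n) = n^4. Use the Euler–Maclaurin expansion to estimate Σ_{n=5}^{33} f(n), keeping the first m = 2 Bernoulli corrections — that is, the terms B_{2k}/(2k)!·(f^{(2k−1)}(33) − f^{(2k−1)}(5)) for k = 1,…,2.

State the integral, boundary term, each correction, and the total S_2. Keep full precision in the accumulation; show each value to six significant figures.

∫_5^33 x^4 dx evaluates to 7.82645e+06.
½[f(5) + f(33)] = ½[625.000 + 1.18592e+06] = 593273.
So far: 8.41973e+06.
Order-1 term: 1/12 · (143748 − 500.000) = 11937.3.
Partial sum through k=1: 8.43166e+06.
Order-2 term: −1/720 · (792.000 − 120.000) = -0.933333.

S_2 ≈ 8.43166e+06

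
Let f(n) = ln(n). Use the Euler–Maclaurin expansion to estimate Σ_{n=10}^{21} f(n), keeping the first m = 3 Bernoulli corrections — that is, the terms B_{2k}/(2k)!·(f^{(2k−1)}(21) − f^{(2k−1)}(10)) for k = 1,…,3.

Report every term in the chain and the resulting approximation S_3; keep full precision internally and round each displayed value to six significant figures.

S_3 ≈ 32.5783

Integral: ∫_10^21 ln(x) dx = 29.9091.
½[f(10) + f(21)] = ½[2.30259 + 3.04452] = 2.67355.
So far: 32.5827.
Order-1 term: 1/12 · (0.0476190 − 0.100000) = -0.00436508.
After k=1: 32.5783.
Order-2 term: −1/720 · (0.000215959 − 0.00200000) = 2.47783e-06.
After k=2: 32.5783.
Order-3 term: 1/30240 · (5.87645e-06 − 0.000240000) = -7.74218e-09.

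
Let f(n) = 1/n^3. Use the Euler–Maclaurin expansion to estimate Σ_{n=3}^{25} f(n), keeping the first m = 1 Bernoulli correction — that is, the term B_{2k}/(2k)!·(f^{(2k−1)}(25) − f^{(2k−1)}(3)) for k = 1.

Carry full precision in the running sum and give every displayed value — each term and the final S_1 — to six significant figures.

S_1 ≈ 0.0763919

The integral term ∫_3^25 1/x^3 dx = 0.0547556.
½[f(3) + f(25)] = ½[0.0370370 + 6.40000e-05] = 0.0185505.
Running total after boundary: 0.0733061.
Correction k=1: B_{2}/2! · (f^{(1)}(25) − f^{(1)}(3)) = 1/12 · (-7.68000e-06 − (-0.0370370)) = 0.00308578.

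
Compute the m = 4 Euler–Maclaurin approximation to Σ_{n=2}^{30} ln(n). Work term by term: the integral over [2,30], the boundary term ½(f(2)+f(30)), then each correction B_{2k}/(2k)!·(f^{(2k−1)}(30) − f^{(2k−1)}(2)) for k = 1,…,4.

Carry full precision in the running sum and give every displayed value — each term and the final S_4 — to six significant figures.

S_4 ≈ 74.6582

Integral: ∫_2^30 ln(x) dx = 72.6496.
Endpoint term: (f(2) + f(30))/2 = (0.693147 + 3.40120)/2 = 2.04717.
Integral + boundary = 74.6968.
k=1: B_{2}/(2)! × [f^{(1)}(30) − f^{(1)}(2)] = 1/12 × (0.0333333 − 0.500000) = -0.0388889.
Partial sum through k=1: 74.6579.
k=2: B_{4}/(4)! × [f^{(3)}(30) − f^{(3)}(2)] = −1/720 × (7.40741e-05 − 0.250000) = 0.000347119.
Partial sum through k=2: 74.6583.
k=3: B_{6}/(6)! × [f^{(5)}(30) − f^{(5)}(2)] = 1/30240 × (9.87654e-07 − 0.750000) = -2.48016e-05.
Partial sum through k=3: 74.6582.
k=4: B_{8}/(8)! × [f^{(7)}(30) − f^{(7)}(2)] = −1/1209600 × (3.29218e-08 − 5.62500) = 4.65030e-06.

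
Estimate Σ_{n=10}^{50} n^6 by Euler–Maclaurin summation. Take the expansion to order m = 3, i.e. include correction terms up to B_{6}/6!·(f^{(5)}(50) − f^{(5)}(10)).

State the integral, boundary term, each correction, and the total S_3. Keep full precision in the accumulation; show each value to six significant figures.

S_3 ≈ 1.19575e+11

Integral: ∫_10^50 x^6 dx = 1.11606e+11.
Boundary: ½(f(10) + f(50)) = ½(1.00000e+06 + 1.56250e+10) = 7.81300e+09.
Integral + boundary = 1.19419e+11.
Correction k=1: B_{2}/2! · (f^{(1)}(50) − f^{(1)}(10)) = 1/12 · (1.87500e+09 − 600000) = 1.56200e+08.
Running total after k=1: 1.19575e+11.
Correction k=2: B_{4}/4! · (f^{(3)}(50) − f^{(3)}(10)) = −1/720 · (1.50000e+07 − 120000) = -20666.7.
Running total after k=2: 1.19575e+11.
Correction k=3: B_{6}/6! · (f^{(5)}(50) − f^{(5)}(10)) = 1/30240 · (36000.0 − 7200.00) = 0.952381.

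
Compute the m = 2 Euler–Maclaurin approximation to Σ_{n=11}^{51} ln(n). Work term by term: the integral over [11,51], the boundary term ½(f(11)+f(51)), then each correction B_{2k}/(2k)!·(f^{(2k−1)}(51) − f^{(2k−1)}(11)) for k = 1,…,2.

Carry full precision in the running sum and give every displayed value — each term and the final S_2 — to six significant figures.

S_2 ≈ 137.305

Integral: ∫_11^51 ln(x) dx = 134.146.
Endpoint term: (f(11) + f(51))/2 = (2.39790 + 3.93183)/2 = 3.16486.
So far: 137.311.
Correction k=1: B_{2}/2! · (f^{(1)}(51) − f^{(1)}(11)) = 1/12 · (0.0196078 − 0.0909091) = -0.00594177.
Partial sum through k=1: 137.305.
Correction k=2: B_{4}/4! · (f^{(3)}(51) − f^{(3)}(11)) = −1/720 · (1.50772e-05 − 0.00150263) = 2.06605e-06.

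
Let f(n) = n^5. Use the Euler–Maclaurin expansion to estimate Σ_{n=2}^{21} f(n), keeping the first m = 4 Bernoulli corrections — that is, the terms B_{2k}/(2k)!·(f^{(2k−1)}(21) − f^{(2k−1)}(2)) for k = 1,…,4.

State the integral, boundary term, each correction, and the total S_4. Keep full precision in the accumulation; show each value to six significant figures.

Integral: ∫_2^21 x^5 dx = 1.42943e+07.
Boundary: ½(f(2) + f(21)) = ½(32.0000 + 4.08410e+06) = 2.04207e+06.
Running total after boundary: 1.63364e+07.
Order-1 term: 1/12 · (972405 − 80.0000) = 81027.1.
Partial sum through k=1: 1.64174e+07.
Order-2 term: −1/720 · (26460.0 − 240.000) = -36.4167.
Partial sum through k=2: 1.64174e+07.
Order-3 term: 1/30240 · (120.000 − 120.000) = 0.00000.
Partial sum through k=3: 1.64174e+07.
Order-4 term: −1/1209600 · (0.00000 − 0.00000) = 0.00000.

S_4 ≈ 1.64174e+07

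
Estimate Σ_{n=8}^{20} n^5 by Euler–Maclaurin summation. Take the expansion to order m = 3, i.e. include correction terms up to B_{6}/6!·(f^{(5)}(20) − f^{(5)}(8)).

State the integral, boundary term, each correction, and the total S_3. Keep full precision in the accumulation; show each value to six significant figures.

The integral term ∫_8^20 x^5 dx = 1.06230e+07.
Endpoint term: (f(8) + f(20))/2 = (32768.0 + 3.20000e+06)/2 = 1.61638e+06.
Integral + boundary = 1.22394e+07.
k=1: B_{2}/(2)! × [f^{(1)}(20) − f^{(1)}(8)] = 1/12 × (800000 − 20480.0) = 64960.0.
Partial sum through k=1: 1.23043e+07.
k=2: B_{4}/(4)! × [f^{(3)}(20) − f^{(3)}(8)] = −1/720 × (24000.0 − 3840.00) = -28.0000.
Partial sum through k=2: 1.23043e+07.
k=3: B_{6}/(6)! × [f^{(5)}(20) − f^{(5)}(8)] = 1/30240 × (120.000 − 120.000) = 0.00000.

S_3 ≈ 1.23043e+07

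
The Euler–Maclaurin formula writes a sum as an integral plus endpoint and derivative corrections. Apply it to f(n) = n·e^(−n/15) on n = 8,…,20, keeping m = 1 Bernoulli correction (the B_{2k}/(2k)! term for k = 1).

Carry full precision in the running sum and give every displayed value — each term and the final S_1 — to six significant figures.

S_1 ≈ 68.9569

∫_8^20 x·e^(−x/15) dx evaluates to 64.0044.
Endpoint term: (f(8) + f(20))/2 = (4.69317 + 5.27194)/2 = 4.98256.
Integral + boundary = 68.9870.
k=1: B_{2}/(2)! × [f^{(1)}(20) − f^{(1)}(8)] = 1/12 × (-0.0878657 − 0.273768) = -0.0301362.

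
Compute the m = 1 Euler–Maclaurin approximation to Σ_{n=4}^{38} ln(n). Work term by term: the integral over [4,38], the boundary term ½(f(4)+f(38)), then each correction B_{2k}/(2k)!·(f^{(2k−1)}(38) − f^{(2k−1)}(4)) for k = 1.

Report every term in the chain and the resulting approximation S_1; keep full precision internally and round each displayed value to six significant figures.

Integral: ∫_4^38 ln(x) dx = 98.6831.
Endpoint term: (f(4) + f(38))/2 = (1.38629 + 3.63759)/2 = 2.51194.
So far: 101.195.
k=1: B_{2}/(2)! × [f^{(1)}(38) − f^{(1)}(4)] = 1/12 × (0.0263158 − 0.250000) = -0.0186404.

S_1 ≈ 101.176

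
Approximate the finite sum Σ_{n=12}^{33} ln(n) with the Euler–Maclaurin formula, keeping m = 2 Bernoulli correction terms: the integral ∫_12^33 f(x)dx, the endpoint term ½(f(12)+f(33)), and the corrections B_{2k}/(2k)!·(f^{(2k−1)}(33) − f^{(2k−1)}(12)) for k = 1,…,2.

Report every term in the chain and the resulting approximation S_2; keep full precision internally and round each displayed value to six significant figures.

S_2 ≈ 67.5522

The integral term ∫_12^33 ln(x) dx = 64.5659.
Boundary: ½(f(12) + f(33)) = ½(2.48491 + 3.49651) = 2.99071.
Running total after boundary: 67.5566.
Order-1 term: 1/12 · (0.0303030 − 0.0833333) = -0.00441919.
After k=1: 67.5522.
Order-2 term: −1/720 · (5.56529e-05 − 0.00115741) = 1.53021e-06.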